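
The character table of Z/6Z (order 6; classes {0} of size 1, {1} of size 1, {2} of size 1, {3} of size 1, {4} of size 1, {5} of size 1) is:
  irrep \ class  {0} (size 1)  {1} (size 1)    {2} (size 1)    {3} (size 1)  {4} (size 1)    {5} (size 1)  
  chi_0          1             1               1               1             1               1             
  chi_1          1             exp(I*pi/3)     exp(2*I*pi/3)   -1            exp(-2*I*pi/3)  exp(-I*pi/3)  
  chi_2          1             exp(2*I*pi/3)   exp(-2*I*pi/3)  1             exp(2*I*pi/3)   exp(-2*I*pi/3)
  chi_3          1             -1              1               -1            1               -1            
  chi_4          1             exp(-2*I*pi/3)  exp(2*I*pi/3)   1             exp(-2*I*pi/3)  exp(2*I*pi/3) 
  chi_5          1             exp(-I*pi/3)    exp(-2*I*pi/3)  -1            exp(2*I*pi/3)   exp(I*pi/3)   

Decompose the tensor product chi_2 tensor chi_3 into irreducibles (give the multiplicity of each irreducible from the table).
chi_2 tensor chi_3 = chi_5 (all other irreducibles have multiplicity 0).

Details: The character of a tensor product is the pointwise product (chi_2 * chi_3)(C) = chi_2(C) * chi_3(C):
  {0}: (1)*(1), {1}: (exp(2*I*pi/3))*(-1), {2}: (exp(-2*I*pi/3))*(1), {3}: (1)*(-1), {4}: (exp(2*I*pi/3))*(1), {5}: (exp(-2*I*pi/3))*(-1)
so (chi_2 * chi_3) takes values
  {0} -> 1, {1} -> -exp(2*I*pi/3), {2} -> exp(-2*I*pi/3), {3} -> -1, {4} -> exp(2*I*pi/3), {5} -> -exp(-2*I*pi/3).
Now take the inner product of this character with each irreducible chi from the table, <chi_2*chi_3, chi> = (1/6) sum_C |C| (chi_2*chi_3)(C) conj(chi(C)):
  <chi_2*chi_3, chi_0> = (1/6)[1*(1)*conj(1) + 1*(-exp(2*I*pi/3))*conj(1) + 1*(exp(-2*I*pi/3))*conj(1) + 1*(-1)*conj(1) + 1*(exp(2*I*pi/3))*conj(1) + 1*(-exp(-2*I*pi/3))*conj(1)]
      = (1/6)[(1) + (-exp(2*I*pi/3)) + (exp(-2*I*pi/3)) + (-1) + (exp(2*I*pi/3)) + (-exp(-2*I*pi/3))] = 0/6 = 0
  <chi_2*chi_3, chi_1> = (1/6)[1*(1)*conj(1) + 1*(-exp(2*I*pi/3))*conj(exp(I*pi/3)) + 1*(exp(-2*I*pi/3))*conj(exp(2*I*pi/3)) + 1*(-1)*conj(-1) + 1*(exp(2*I*pi/3))*conj(exp(-2*I*pi/3)) + 1*(-exp(-2*I*pi/3))*conj(exp(-I*pi/3))]
      = (1/6)[(1) + (-exp(I*pi/3)) + (exp(2*I*pi/3)) + (1) + (exp(-2*I*pi/3)) + (-exp(-I*pi/3))] = 0/6 = 0
  <chi_2*chi_3, chi_2> = (1/6)[1*(1)*conj(1) + 1*(-exp(2*I*pi/3))*conj(exp(2*I*pi/3)) + 1*(exp(-2*I*pi/3))*conj(exp(-2*I*pi/3)) + 1*(-1)*conj(1) + 1*(exp(2*I*pi/3))*conj(exp(2*I*pi/3)) + 1*(-exp(-2*I*pi/3))*conj(exp(-2*I*pi/3))]
      = (1/6)[(1) + (-1) + (1) + (-1) + (1) + (-1)] = 0/6 = 0
  <chi_2*chi_3, chi_3> = (1/6)[1*(1)*conj(1) + 1*(-exp(2*I*pi/3))*conj(-1) + 1*(exp(-2*I*pi/3))*conj(1) + 1*(-1)*conj(-1) + 1*(exp(2*I*pi/3))*conj(1) + 1*(-exp(-2*I*pi/3))*conj(-1)]
      = (1/6)[(1) + (exp(2*I*pi/3)) + (exp(-2*I*pi/3)) + (1) + (exp(2*I*pi/3)) + (exp(-2*I*pi/3))] = 0/6 = 0
  <chi_2*chi_3, chi_4> = (1/6)[1*(1)*conj(1) + 1*(-exp(2*I*pi/3))*conj(exp(-2*I*pi/3)) + 1*(exp(-2*I*pi/3))*conj(exp(2*I*pi/3)) + 1*(-1)*conj(1) + 1*(exp(2*I*pi/3))*conj(exp(-2*I*pi/3)) + 1*(-exp(-2*I*pi/3))*conj(exp(2*I*pi/3))]
      = (1/6)[(1) + (-exp(-2*I*pi/3)) + (exp(2*I*pi/3)) + (-1) + (exp(-2*I*pi/3)) + (-exp(2*I*pi/3))] = 0/6 = 0
  <chi_2*chi_3, chi_5> = (1/6)[1*(1)*conj(1) + 1*(-exp(2*I*pi/3))*conj(exp(-I*pi/3)) + 1*(exp(-2*I*pi/3))*conj(exp(-2*I*pi/3)) + 1*(-1)*conj(-1) + 1*(exp(2*I*pi/3))*conj(exp(2*I*pi/3)) + 1*(-exp(-2*I*pi/3))*conj(exp(I*pi/3))]
      = (1/6)[(1) + (1) + (1) + (1) + (1) + (1)] = 6/6 = 1
(Exp terms are combined using exp(i*s)*conj(exp(i*t)) = exp(i*(s-t)), and sums of them are collapsed using the identity that for every m > 1 the m distinct m-th roots of unity sum to 0, e.g. 1 + exp(2*I*pi/3) + exp(-2*I*pi/3) = 0.)
Hence the multiplicities are chi_5: 1. Dimension check: dim(chi_2)*dim(chi_3) = 1*1 = 1 and sum (mult * dim) = 1*1 = 1.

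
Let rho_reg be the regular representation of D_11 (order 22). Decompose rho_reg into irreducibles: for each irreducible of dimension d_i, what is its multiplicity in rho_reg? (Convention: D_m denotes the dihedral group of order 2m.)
Each irreducible V_i of dimension d_i appears with multiplicity d_i, i.e. rho_reg = (direct sum over all irreducibles V_i) d_i V_i. The irreducible dimensions for D_11 are 1, 1, 2, 2, 2, 2, 2: 2 irreducibles of dimension 1, each with multiplicity 1; 5 irreducibles of dimension 2, each with multiplicity 2. Total dimension 2*1*1 + 5*2*2 = 22 = |G|.

Justification: General theorem: in the regular representation of a finite group G, each irreducible appears with multiplicity equal to its dimension. Check: dim(rho_reg) = sum d_i^2 = 1 + 1 + 4 + 4 + 4 + 4 + 4 = 22 = |G|.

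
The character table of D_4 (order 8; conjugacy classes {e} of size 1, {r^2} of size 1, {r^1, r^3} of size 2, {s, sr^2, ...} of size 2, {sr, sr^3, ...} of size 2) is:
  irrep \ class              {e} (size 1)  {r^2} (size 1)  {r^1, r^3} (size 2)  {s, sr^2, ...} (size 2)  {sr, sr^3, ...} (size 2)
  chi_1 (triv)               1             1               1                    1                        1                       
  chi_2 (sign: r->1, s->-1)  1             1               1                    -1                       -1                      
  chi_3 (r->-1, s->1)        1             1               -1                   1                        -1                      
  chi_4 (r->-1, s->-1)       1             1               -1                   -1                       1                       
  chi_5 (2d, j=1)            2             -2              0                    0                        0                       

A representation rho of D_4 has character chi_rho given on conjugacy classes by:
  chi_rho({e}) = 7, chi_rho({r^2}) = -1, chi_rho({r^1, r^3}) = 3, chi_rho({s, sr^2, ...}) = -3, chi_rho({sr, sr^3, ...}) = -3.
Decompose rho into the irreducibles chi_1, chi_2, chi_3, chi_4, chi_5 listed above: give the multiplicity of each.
Multiplicities: chi_1: 0, chi_2: 3, chi_3: 0, chi_4: 0, chi_5: 2.

Details: Use <chi_rho, chi> = (1/|G|) sum_C |C| * chi_rho(C) * conj(chi(C)) with |G| = 8 for each irreducible chi in the table:
  <chi_rho, chi_1> = (1/8)[1*(7)*conj(1) + 1*(-1)*conj(1) + 2*(3)*conj(1) + 2*(-3)*conj(1) + 2*(-3)*conj(1)]
      = (1/8)[(7) + (-1) + (6) + (-6) + (-6)] = 0/8 = 0
  <chi_rho, chi_2> = (1/8)[1*(7)*conj(1) + 1*(-1)*conj(1) + 2*(3)*conj(1) + 2*(-3)*conj(-1) + 2*(-3)*conj(-1)]
      = (1/8)[(7) + (-1) + (6) + (6) + (6)] = 24/8 = 3
  <chi_rho, chi_3> = (1/8)[1*(7)*conj(1) + 1*(-1)*conj(1) + 2*(3)*conj(-1) + 2*(-3)*conj(1) + 2*(-3)*conj(-1)]
      = (1/8)[(7) + (-1) + (-6) + (-6) + (6)] = 0/8 = 0
  <chi_rho, chi_4> = (1/8)[1*(7)*conj(1) + 1*(-1)*conj(1) + 2*(3)*conj(-1) + 2*(-3)*conj(-1) + 2*(-3)*conj(1)]
      = (1/8)[(7) + (-1) + (-6) + (6) + (-6)] = 0/8 = 0
  <chi_rho, chi_5> = (1/8)[1*(7)*conj(2) + 1*(-1)*conj(-2) + 2*(3)*conj(0) + 2*(-3)*conj(0) + 2*(-3)*conj(0)]
      = (1/8)[(14) + (2) + (0) + (0) + (0)] = 16/8 = 2
Dimension check: dim(rho) = sum (mult * dim) = 0*1 + 3*1 + 0*1 + 0*1 + 2*2 = 7 = chi_rho(e) = 7.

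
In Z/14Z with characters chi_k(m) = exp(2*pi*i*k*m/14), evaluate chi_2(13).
chi_2(13) = zeta_14^26 = exp(-2*I*pi/7)

Solution. chi_2(13) = zeta_14^(2*13) = zeta_14^26. Since zeta_14^14 = 1, this equals zeta_14^12 = exp(2*pi*i*12/14) = exp(-2*I*pi/7).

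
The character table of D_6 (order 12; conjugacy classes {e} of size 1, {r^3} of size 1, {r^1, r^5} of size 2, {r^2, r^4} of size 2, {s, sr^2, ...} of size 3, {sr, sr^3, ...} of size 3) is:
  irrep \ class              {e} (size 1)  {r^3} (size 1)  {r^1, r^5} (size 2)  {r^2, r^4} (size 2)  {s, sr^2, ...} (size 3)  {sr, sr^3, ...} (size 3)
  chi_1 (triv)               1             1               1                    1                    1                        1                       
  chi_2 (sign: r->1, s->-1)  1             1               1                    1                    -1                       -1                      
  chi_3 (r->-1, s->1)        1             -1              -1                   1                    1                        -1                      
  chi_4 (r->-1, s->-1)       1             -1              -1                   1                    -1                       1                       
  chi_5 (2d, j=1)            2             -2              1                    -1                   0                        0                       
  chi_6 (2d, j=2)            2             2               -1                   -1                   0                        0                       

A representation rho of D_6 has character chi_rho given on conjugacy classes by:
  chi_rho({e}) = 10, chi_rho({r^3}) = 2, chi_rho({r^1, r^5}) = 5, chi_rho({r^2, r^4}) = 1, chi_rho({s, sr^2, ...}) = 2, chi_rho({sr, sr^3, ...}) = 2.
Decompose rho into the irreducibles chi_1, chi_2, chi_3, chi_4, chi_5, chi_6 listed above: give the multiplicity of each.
Multiplicities: chi_1: 3, chi_2: 1, chi_3: 0, chi_4: 0, chi_5: 2, chi_6: 1.

Explanation: Use <chi_rho, chi> = (1/|G|) sum_C |C| * chi_rho(C) * conj(chi(C)) with |G| = 12 for each irreducible chi in the table:
  <chi_rho, chi_1> = (1/12)[1*(10)*conj(1) + 1*(2)*conj(1) + 2*(5)*conj(1) + 2*(1)*conj(1) + 3*(2)*conj(1) + 3*(2)*conj(1)]
      = (1/12)[(10) + (2) + (10) + (2) + (6) + (6)] = 36/12 = 3
  <chi_rho, chi_2> = (1/12)[1*(10)*conj(1) + 1*(2)*conj(1) + 2*(5)*conj(1) + 2*(1)*conj(1) + 3*(2)*conj(-1) + 3*(2)*conj(-1)]
      = (1/12)[(10) + (2) + (10) + (2) + (-6) + (-6)] = 12/12 = 1
  <chi_rho, chi_3> = (1/12)[1*(10)*conj(1) + 1*(2)*conj(-1) + 2*(5)*conj(-1) + 2*(1)*conj(1) + 3*(2)*conj(1) + 3*(2)*conj(-1)]
      = (1/12)[(10) + (-2) + (-10) + (2) + (6) + (-6)] = 0/12 = 0
  <chi_rho, chi_4> = (1/12)[1*(10)*conj(1) + 1*(2)*conj(-1) + 2*(5)*conj(-1) + 2*(1)*conj(1) + 3*(2)*conj(-1) + 3*(2)*conj(1)]
      = (1/12)[(10) + (-2) + (-10) + (2) + (-6) + (6)] = 0/12 = 0
  <chi_rho, chi_5> = (1/12)[1*(10)*conj(2) + 1*(2)*conj(-2) + 2*(5)*conj(1) + 2*(1)*conj(-1) + 3*(2)*conj(0) + 3*(2)*conj(0)]
      = (1/12)[(20) + (-4) + (10) + (-2) + (0) + (0)] = 24/12 = 2
  <chi_rho, chi_6> = (1/12)[1*(10)*conj(2) + 1*(2)*conj(2) + 2*(5)*conj(-1) + 2*(1)*conj(-1) + 3*(2)*conj(0) + 3*(2)*conj(0)]
      = (1/12)[(20) + (4) + (-10) + (-2) + (0) + (0)] = 12/12 = 1
Dimension check: dim(rho) = sum (mult * dim) = 3*1 + 1*1 + 0*1 + 0*1 + 2*2 + 1*2 = 10 = chi_rho(e) = 10.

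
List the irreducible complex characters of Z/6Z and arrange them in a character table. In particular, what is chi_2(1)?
Character table of Z/6Z (irreps indexed chi_0,...,chi_5 with chi_k(m) = zeta_6^(k*m), zeta_6 = exp(2*pi*i/6)):
  irrep \ class  {0} (size 1)  {1} (size 1)    {2} (size 1)    {3} (size 1)  {4} (size 1)    {5} (size 1)  
  chi_0          1             1               1               1             1               1             
  chi_1          1             exp(I*pi/3)     exp(2*I*pi/3)   -1            exp(-2*I*pi/3)  exp(-I*pi/3)  
  chi_2          1             exp(2*I*pi/3)   exp(-2*I*pi/3)  1             exp(2*I*pi/3)   exp(-2*I*pi/3)
  chi_3          1             -1              1               -1            1               -1            
  chi_4          1             exp(-2*I*pi/3)  exp(2*I*pi/3)   1             exp(-2*I*pi/3)  exp(2*I*pi/3) 
  chi_5          1             exp(-I*pi/3)    exp(-2*I*pi/3)  -1            exp(2*I*pi/3)   exp(I*pi/3)   

Spot check: chi_2(1) = zeta_6^(2*1) = zeta_6^2 = exp(2*I*pi/3).

Reasoning: Z/6Z is abelian, so all 6 irreducible complex representations are 1-dimensional. They are given by chi_k(m) = zeta_6^(k*m) for k = 0,...,5. Row orthogonality: sum_m chi_k(m) conj(chi_l(m)) = 6 * [k = l].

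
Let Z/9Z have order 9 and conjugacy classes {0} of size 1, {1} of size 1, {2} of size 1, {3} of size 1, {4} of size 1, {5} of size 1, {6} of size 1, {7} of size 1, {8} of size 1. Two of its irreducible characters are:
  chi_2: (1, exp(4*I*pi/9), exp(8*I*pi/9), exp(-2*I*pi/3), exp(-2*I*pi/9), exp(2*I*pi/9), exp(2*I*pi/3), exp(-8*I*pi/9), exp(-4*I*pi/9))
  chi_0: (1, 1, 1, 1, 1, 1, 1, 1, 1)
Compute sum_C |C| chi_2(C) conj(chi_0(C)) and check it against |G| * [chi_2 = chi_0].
Sum = 0; so <chi_2, chi_0> = 0 (distinct irreducibles are orthogonal).

Compute term by term over conjugacy classes (|C| * chi_2(C) * conj(chi_0(C))):
  1*(1)*conj(1) + 1*(exp(4*I*pi/9))*conj(1) + 1*(exp(8*I*pi/9))*conj(1) + 1*(exp(-2*I*pi/3))*conj(1) + 1*(exp(-2*I*pi/9))*conj(1) + 1*(exp(2*I*pi/9))*conj(1) + 1*(exp(2*I*pi/3))*conj(1) + 1*(exp(-8*I*pi/9))*conj(1) + 1*(exp(-4*I*pi/9))*conj(1)
  = (1) + (exp(4*I*pi/9)) + (exp(8*I*pi/9)) + (exp(-2*I*pi/3)) + (exp(-2*I*pi/9)) + (exp(2*I*pi/9)) + (exp(2*I*pi/3)) + (exp(-8*I*pi/9)) + (exp(-4*I*pi/9))
  = 0.
(Exp terms are combined using exp(i*s)*conj(exp(i*t)) = exp(i*(s-t)), and sums of them are collapsed using the identity that for every m > 1 the m distinct m-th roots of unity sum to 0, e.g. 1 + exp(2*I*pi/3) + exp(-2*I*pi/3) = 0.)
Dividing by |G| = 9 gives 0/9 = 0, matching the row-orthogonality relation <chi_2, chi_0> = [chi_2 = chi_0].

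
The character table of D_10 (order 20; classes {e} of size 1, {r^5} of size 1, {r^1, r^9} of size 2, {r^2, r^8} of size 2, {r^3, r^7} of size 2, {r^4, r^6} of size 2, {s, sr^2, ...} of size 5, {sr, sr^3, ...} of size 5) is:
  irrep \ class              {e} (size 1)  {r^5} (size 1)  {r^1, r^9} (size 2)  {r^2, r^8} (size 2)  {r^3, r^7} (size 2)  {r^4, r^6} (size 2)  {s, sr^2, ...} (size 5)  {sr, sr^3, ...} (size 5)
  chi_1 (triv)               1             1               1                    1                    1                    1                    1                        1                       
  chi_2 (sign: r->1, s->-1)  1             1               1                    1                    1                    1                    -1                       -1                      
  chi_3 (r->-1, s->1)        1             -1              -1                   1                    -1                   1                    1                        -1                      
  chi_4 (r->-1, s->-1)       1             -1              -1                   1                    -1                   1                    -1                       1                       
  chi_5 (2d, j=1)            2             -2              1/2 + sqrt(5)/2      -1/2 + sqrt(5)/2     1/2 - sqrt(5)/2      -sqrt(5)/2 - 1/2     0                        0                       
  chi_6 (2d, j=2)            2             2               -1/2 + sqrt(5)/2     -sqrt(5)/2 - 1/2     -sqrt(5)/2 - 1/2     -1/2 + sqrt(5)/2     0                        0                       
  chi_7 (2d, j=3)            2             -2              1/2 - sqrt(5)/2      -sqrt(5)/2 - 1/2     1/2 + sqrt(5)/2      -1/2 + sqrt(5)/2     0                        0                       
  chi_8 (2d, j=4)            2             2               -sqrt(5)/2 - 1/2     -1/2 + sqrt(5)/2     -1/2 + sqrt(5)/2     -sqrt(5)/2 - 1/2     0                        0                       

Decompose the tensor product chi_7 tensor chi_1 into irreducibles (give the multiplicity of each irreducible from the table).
chi_7 tensor chi_1 = chi_7 (all other irreducibles have multiplicity 0).

Proof sketch: The character of a tensor product is the pointwise product (chi_7 * chi_1)(C) = chi_7(C) * chi_1(C):
  {e}: (2)*(1), {r^5}: (-2)*(1), {r^1, r^9}: (1/2 - sqrt(5)/2)*(1), {r^2, r^8}: (-sqrt(5)/2 - 1/2)*(1), {r^3, r^7}: (1/2 + sqrt(5)/2)*(1), {r^4, r^6}: (-1/2 + sqrt(5)/2)*(1), {s, sr^2, ...}: (0)*(1), {sr, sr^3, ...}: (0)*(1)
so (chi_7 * chi_1) takes values
  {e} -> 2, {r^5} -> -2, {r^1, r^9} -> 1/2 - sqrt(5)/2, {r^2, r^8} -> -sqrt(5)/2 - 1/2, {r^3, r^7} -> 1/2 + sqrt(5)/2, {r^4, r^6} -> -1/2 + sqrt(5)/2, {s, sr^2, ...} -> 0, {sr, sr^3, ...} -> 0.
Now take the inner product of this character with each irreducible chi from the table, <chi_7*chi_1, chi> = (1/20) sum_C |C| (chi_7*chi_1)(C) conj(chi(C)):
  <chi_7*chi_1, chi_1> = (1/20)[1*(2)*conj(1) + 1*(-2)*conj(1) + 2*(1/2 - sqrt(5)/2)*conj(1) + 2*(-sqrt(5)/2 - 1/2)*conj(1) + 2*(1/2 + sqrt(5)/2)*conj(1) + 2*(-1/2 + sqrt(5)/2)*conj(1) + 5*(0)*conj(1) + 5*(0)*conj(1)]
      = (1/20)[(2) + (-2) + (1 - sqrt(5)) + (-sqrt(5) - 1) + (1 + sqrt(5)) + (-1 + sqrt(5)) + (0) + (0)] = 0/20 = 0
  <chi_7*chi_1, chi_2> = (1/20)[1*(2)*conj(1) + 1*(-2)*conj(1) + 2*(1/2 - sqrt(5)/2)*conj(1) + 2*(-sqrt(5)/2 - 1/2)*conj(1) + 2*(1/2 + sqrt(5)/2)*conj(1) + 2*(-1/2 + sqrt(5)/2)*conj(1) + 5*(0)*conj(-1) + 5*(0)*conj(-1)]
      = (1/20)[(2) + (-2) + (1 - sqrt(5)) + (-sqrt(5) - 1) + (1 + sqrt(5)) + (-1 + sqrt(5)) + (0) + (0)] = 0/20 = 0
  <chi_7*chi_1, chi_3> = (1/20)[1*(2)*conj(1) + 1*(-2)*conj(-1) + 2*(1/2 - sqrt(5)/2)*conj(-1) + 2*(-sqrt(5)/2 - 1/2)*conj(1) + 2*(1/2 + sqrt(5)/2)*conj(-1) + 2*(-1/2 + sqrt(5)/2)*conj(1) + 5*(0)*conj(1) + 5*(0)*conj(-1)]
      = (1/20)[(2) + (2) + (-1 + sqrt(5)) + (-sqrt(5) - 1) + (-sqrt(5) - 1) + (-1 + sqrt(5)) + (0) + (0)] = 0/20 = 0
  <chi_7*chi_1, chi_4> = (1/20)[1*(2)*conj(1) + 1*(-2)*conj(-1) + 2*(1/2 - sqrt(5)/2)*conj(-1) + 2*(-sqrt(5)/2 - 1/2)*conj(1) + 2*(1/2 + sqrt(5)/2)*conj(-1) + 2*(-1/2 + sqrt(5)/2)*conj(1) + 5*(0)*conj(-1) + 5*(0)*conj(1)]
      = (1/20)[(2) + (2) + (-1 + sqrt(5)) + (-sqrt(5) - 1) + (-sqrt(5) - 1) + (-1 + sqrt(5)) + (0) + (0)] = 0/20 = 0
  <chi_7*chi_1, chi_5> = (1/20)[1*(2)*conj(2) + 1*(-2)*conj(-2) + 2*(1/2 - sqrt(5)/2)*conj(1/2 + sqrt(5)/2) + 2*(-sqrt(5)/2 - 1/2)*conj(-1/2 + sqrt(5)/2) + 2*(1/2 + sqrt(5)/2)*conj(1/2 - sqrt(5)/2) + 2*(-1/2 + sqrt(5)/2)*conj(-sqrt(5)/2 - 1/2) + 5*(0)*conj(0) + 5*(0)*conj(0)]
      = (1/20)[(4) + (4) + (-2) + (-2) + (-2) + (-2) + (0) + (0)] = 0/20 = 0
  <chi_7*chi_1, chi_6> = (1/20)[1*(2)*conj(2) + 1*(-2)*conj(2) + 2*(1/2 - sqrt(5)/2)*conj(-1/2 + sqrt(5)/2) + 2*(-sqrt(5)/2 - 1/2)*conj(-sqrt(5)/2 - 1/2) + 2*(1/2 + sqrt(5)/2)*conj(-sqrt(5)/2 - 1/2) + 2*(-1/2 + sqrt(5)/2)*conj(-1/2 + sqrt(5)/2) + 5*(0)*conj(0) + 5*(0)*conj(0)]
      = (1/20)[(4) + (-4) + (-3 + sqrt(5)) + (sqrt(5) + 3) + (-3 - sqrt(5)) + (3 - sqrt(5)) + (0) + (0)] = 0/20 = 0
  <chi_7*chi_1, chi_7> = (1/20)[1*(2)*conj(2) + 1*(-2)*conj(-2) + 2*(1/2 - sqrt(5)/2)*conj(1/2 - sqrt(5)/2) + 2*(-sqrt(5)/2 - 1/2)*conj(-sqrt(5)/2 - 1/2) + 2*(1/2 + sqrt(5)/2)*conj(1/2 + sqrt(5)/2) + 2*(-1/2 + sqrt(5)/2)*conj(-1/2 + sqrt(5)/2) + 5*(0)*conj(0) + 5*(0)*conj(0)]
      = (1/20)[(4) + (4) + (3 - sqrt(5)) + (sqrt(5) + 3) + (sqrt(5) + 3) + (3 - sqrt(5)) + (0) + (0)] = 20/20 = 1
  <chi_7*chi_1, chi_8> = (1/20)[1*(2)*conj(2) + 1*(-2)*conj(2) + 2*(1/2 - sqrt(5)/2)*conj(-sqrt(5)/2 - 1/2) + 2*(-sqrt(5)/2 - 1/2)*conj(-1/2 + sqrt(5)/2) + 2*(1/2 + sqrt(5)/2)*conj(-1/2 + sqrt(5)/2) + 2*(-1/2 + sqrt(5)/2)*conj(-sqrt(5)/2 - 1/2) + 5*(0)*conj(0) + 5*(0)*conj(0)]
      = (1/20)[(4) + (-4) + (2) + (-2) + (2) + (-2) + (0) + (0)] = 0/20 = 0
Hence the multiplicities are chi_7: 1. Dimension check: dim(chi_7)*dim(chi_1) = 2*1 = 2 and sum (mult * dim) = 1*2 = 2.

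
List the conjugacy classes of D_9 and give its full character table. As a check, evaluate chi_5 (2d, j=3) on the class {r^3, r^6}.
Conjugacy classes: {e} of size 1, {r^1, r^8} of size 2, {r^2, r^7} of size 2, {r^3, r^6} of size 2, {r^4, r^5} of size 2, {s, sr, ..., sr^8} of size 9.
Character table:
  irrep \ class              {e} (size 1)  {r^1, r^8} (size 2)  {r^2, r^7} (size 2)  {r^3, r^6} (size 2)  {r^4, r^5} (size 2)  {s, sr, ..., sr^8} (size 9)
  chi_1 (triv)               1             1                    1                    1                    1                    1                          
  chi_2 (sign: r->1, s->-1)  1             1                    1                    1                    1                    -1                         
  chi_3 (2d, j=1)            2             2*cos(2*pi/9)        2*cos(4*pi/9)        -1                   -2*cos(pi/9)         0                          
  chi_4 (2d, j=2)            2             2*cos(4*pi/9)        -2*cos(pi/9)         -1                   2*cos(2*pi/9)        0                          
  chi_5 (2d, j=3)            2             -1                   -1                   2                    -1                   0                          
  chi_6 (2d, j=4)            2             -2*cos(pi/9)         2*cos(2*pi/9)        -1                   2*cos(4*pi/9)        0                          

Spot check: chi_5 (2d, j=3) on {r^3, r^6} = 2.

D_9 has order 2*9 = 18 with 6 conjugacy classes, hence 6 irreducibles. Sum of squared dims 1 + 1 + 4 + 4 + 4 + 4 = 18 = |G|. Linear characters come from the abelianisation; the 2-dimensional irreps have character r^k -> 2*cos(2*pi*j*k/9), reflections -> 0.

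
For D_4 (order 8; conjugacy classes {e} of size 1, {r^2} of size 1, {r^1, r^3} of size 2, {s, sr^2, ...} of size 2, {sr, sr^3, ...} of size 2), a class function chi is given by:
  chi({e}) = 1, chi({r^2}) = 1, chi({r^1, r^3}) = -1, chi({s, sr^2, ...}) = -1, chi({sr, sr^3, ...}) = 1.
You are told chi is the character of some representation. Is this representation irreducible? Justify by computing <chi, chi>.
Irreducible: <chi, chi> = 1.

Reasoning: <chi, chi> = (1/|G|) sum_C |C| * |chi(C)|^2 = (1/8)[1*|1|^2 + 1*|1|^2 + 2*|-1|^2 + 2*|-1|^2 + 2*|1|^2]
  = (1/8)[(1) + (1) + (2) + (2) + (2)] = 8/8 = 1.
A character is irreducible iff <chi, chi> = 1, so this representation is irreducible.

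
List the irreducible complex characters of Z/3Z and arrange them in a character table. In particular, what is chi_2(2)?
Character table of Z/3Z (irreps indexed chi_0,...,chi_2 with chi_k(m) = zeta_3^(k*m), zeta_3 = exp(2*pi*i/3)):
  irrep \ class  {0} (size 1)  {1} (size 1)    {2} (size 1)  
  chi_0          1             1               1             
  chi_1          1             exp(2*I*pi/3)   exp(-2*I*pi/3)
  chi_2          1             exp(-2*I*pi/3)  exp(2*I*pi/3) 

Spot check: chi_2(2) = zeta_3^(2*2) = zeta_3^4 = exp(2*I*pi/3).

Explanation: Z/3Z is abelian, so all 3 irreducible complex representations are 1-dimensional. They are given by chi_k(m) = zeta_3^(k*m) for k = 0,...,2. Row orthogonality: sum_m chi_k(m) conj(chi_l(m)) = 3 * [k = l].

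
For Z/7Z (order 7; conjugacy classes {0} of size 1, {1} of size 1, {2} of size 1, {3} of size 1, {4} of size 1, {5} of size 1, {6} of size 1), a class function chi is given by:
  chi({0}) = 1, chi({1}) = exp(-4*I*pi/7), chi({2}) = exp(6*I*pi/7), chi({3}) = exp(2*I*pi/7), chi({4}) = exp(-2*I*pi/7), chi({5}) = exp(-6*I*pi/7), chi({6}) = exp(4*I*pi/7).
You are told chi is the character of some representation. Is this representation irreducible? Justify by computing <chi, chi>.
Irreducible: <chi, chi> = 1.

Argument: <chi, chi> = (1/|G|) sum_C |C| * |chi(C)|^2 = (1/7)[1*|1|^2 + 1*|exp(-4*I*pi/7)|^2 + 1*|exp(6*I*pi/7)|^2 + 1*|exp(2*I*pi/7)|^2 + 1*|exp(-2*I*pi/7)|^2 + 1*|exp(-6*I*pi/7)|^2 + 1*|exp(4*I*pi/7)|^2]
  = (1/7)[(1) + (1) + (1) + (1) + (1) + (1) + (1)] = 7/7 = 1.
(Exp terms are combined using exp(i*s)*conj(exp(i*t)) = exp(i*(s-t)), and sums of them are collapsed using the identity that for every m > 1 the m distinct m-th roots of unity sum to 0, e.g. 1 + exp(2*I*pi/3) + exp(-2*I*pi/3) = 0.)
A character is irreducible iff <chi, chi> = 1, so this representation is irreducible.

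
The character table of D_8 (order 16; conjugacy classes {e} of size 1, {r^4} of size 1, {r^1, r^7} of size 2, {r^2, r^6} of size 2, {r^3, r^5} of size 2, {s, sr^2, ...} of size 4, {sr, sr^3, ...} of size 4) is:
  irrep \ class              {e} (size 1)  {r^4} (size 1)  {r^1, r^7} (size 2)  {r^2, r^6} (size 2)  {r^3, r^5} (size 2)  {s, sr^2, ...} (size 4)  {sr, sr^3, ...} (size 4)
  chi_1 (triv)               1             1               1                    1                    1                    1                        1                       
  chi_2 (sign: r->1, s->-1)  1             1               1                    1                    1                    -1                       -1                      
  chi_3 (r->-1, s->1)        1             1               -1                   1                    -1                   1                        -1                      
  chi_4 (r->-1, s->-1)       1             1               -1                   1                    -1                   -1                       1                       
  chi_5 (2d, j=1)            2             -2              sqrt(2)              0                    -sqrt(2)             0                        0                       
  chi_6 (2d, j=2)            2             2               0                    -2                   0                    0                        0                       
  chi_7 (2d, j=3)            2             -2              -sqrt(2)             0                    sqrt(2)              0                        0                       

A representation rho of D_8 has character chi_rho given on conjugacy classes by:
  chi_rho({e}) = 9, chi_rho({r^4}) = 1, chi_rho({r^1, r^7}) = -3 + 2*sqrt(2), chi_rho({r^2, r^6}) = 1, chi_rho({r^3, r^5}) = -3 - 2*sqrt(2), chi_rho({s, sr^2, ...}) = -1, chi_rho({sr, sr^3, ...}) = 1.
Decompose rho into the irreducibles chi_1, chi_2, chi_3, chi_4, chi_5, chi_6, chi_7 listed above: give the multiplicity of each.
Multiplicities: chi_1: 0, chi_2: 0, chi_3: 1, chi_4: 2, chi_5: 2, chi_6: 1, chi_7: 0.

Argument: Use <chi_rho, chi> = (1/|G|) sum_C |C| * chi_rho(C) * conj(chi(C)) with |G| = 16 for each irreducible chi in the table:
  <chi_rho, chi_1> = (1/16)[1*(9)*conj(1) + 1*(1)*conj(1) + 2*(-3 + 2*sqrt(2))*conj(1) + 2*(1)*conj(1) + 2*(-3 - 2*sqrt(2))*conj(1) + 4*(-1)*conj(1) + 4*(1)*conj(1)]
      = (1/16)[(9) + (1) + (-6 + 4*sqrt(2)) + (2) + (-6 - 4*sqrt(2)) + (-4) + (4)] = 0/16 = 0
  <chi_rho, chi_2> = (1/16)[1*(9)*conj(1) + 1*(1)*conj(1) + 2*(-3 + 2*sqrt(2))*conj(1) + 2*(1)*conj(1) + 2*(-3 - 2*sqrt(2))*conj(1) + 4*(-1)*conj(-1) + 4*(1)*conj(-1)]
      = (1/16)[(9) + (1) + (-6 + 4*sqrt(2)) + (2) + (-6 - 4*sqrt(2)) + (4) + (-4)] = 0/16 = 0
  <chi_rho, chi_3> = (1/16)[1*(9)*conj(1) + 1*(1)*conj(1) + 2*(-3 + 2*sqrt(2))*conj(-1) + 2*(1)*conj(1) + 2*(-3 - 2*sqrt(2))*conj(-1) + 4*(-1)*conj(1) + 4*(1)*conj(-1)]
      = (1/16)[(9) + (1) + (6 - 4*sqrt(2)) + (2) + (4*sqrt(2) + 6) + (-4) + (-4)] = 16/16 = 1
  <chi_rho, chi_4> = (1/16)[1*(9)*conj(1) + 1*(1)*conj(1) + 2*(-3 + 2*sqrt(2))*conj(-1) + 2*(1)*conj(1) + 2*(-3 - 2*sqrt(2))*conj(-1) + 4*(-1)*conj(-1) + 4*(1)*conj(1)]
      = (1/16)[(9) + (1) + (6 - 4*sqrt(2)) + (2) + (4*sqrt(2) + 6) + (4) + (4)] = 32/16 = 2
  <chi_rho, chi_5> = (1/16)[1*(9)*conj(2) + 1*(1)*conj(-2) + 2*(-3 + 2*sqrt(2))*conj(sqrt(2)) + 2*(1)*conj(0) + 2*(-3 - 2*sqrt(2))*conj(-sqrt(2)) + 4*(-1)*conj(0) + 4*(1)*conj(0)]
      = (1/16)[(18) + (-2) + (8 - 6*sqrt(2)) + (0) + (8 + 6*sqrt(2)) + (0) + (0)] = 32/16 = 2
  <chi_rho, chi_6> = (1/16)[1*(9)*conj(2) + 1*(1)*conj(2) + 2*(-3 + 2*sqrt(2))*conj(0) + 2*(1)*conj(-2) + 2*(-3 - 2*sqrt(2))*conj(0) + 4*(-1)*conj(0) + 4*(1)*conj(0)]
      = (1/16)[(18) + (2) + (0) + (-4) + (0) + (0) + (0)] = 16/16 = 1
  <chi_rho, chi_7> = (1/16)[1*(9)*conj(2) + 1*(1)*conj(-2) + 2*(-3 + 2*sqrt(2))*conj(-sqrt(2)) + 2*(1)*conj(0) + 2*(-3 - 2*sqrt(2))*conj(sqrt(2)) + 4*(-1)*conj(0) + 4*(1)*conj(0)]
      = (1/16)[(18) + (-2) + (-8 + 6*sqrt(2)) + (0) + (-6*sqrt(2) - 8) + (0) + (0)] = 0/16 = 0
Dimension check: dim(rho) = sum (mult * dim) = 0*1 + 0*1 + 1*1 + 2*1 + 2*2 + 1*2 + 0*2 = 9 = chi_rho(e) = 9.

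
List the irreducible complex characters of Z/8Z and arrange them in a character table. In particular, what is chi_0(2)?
Character table of Z/8Z (irreps indexed chi_0,...,chi_7 with chi_k(m) = zeta_8^(k*m), zeta_8 = exp(2*pi*i/8)):
  irrep \ class  {0} (size 1)  {1} (size 1)    {2} (size 1)  {3} (size 1)    {4} (size 1)  {5} (size 1)    {6} (size 1)  {7} (size 1)  
  chi_0          1             1               1             1               1             1               1             1             
  chi_1          1             exp(I*pi/4)     I             exp(3*I*pi/4)   -1            exp(-3*I*pi/4)  -I            exp(-I*pi/4)  
  chi_2          1             I               -1            -I              1             I               -1            -I            
  chi_3          1             exp(3*I*pi/4)   -I            exp(I*pi/4)     -1            exp(-I*pi/4)    I             exp(-3*I*pi/4)
  chi_4          1             -1              1             -1              1             -1              1             -1            
  chi_5          1             exp(-3*I*pi/4)  I             exp(-I*pi/4)    -1            exp(I*pi/4)     -I            exp(3*I*pi/4) 
  chi_6          1             -I              -1            I               1             -I              -1            I             
  chi_7          1             exp(-I*pi/4)    -I            exp(-3*I*pi/4)  -1            exp(3*I*pi/4)   I             exp(I*pi/4)   

Spot check: chi_0(2) = zeta_8^(0*2) = zeta_8^0 = 1.

Details: Z/8Z is abelian, so all 8 irreducible complex representations are 1-dimensional. They are given by chi_k(m) = zeta_8^(k*m) for k = 0,...,7. Row orthogonality: sum_m chi_k(m) conj(chi_l(m)) = 8 * [k = l].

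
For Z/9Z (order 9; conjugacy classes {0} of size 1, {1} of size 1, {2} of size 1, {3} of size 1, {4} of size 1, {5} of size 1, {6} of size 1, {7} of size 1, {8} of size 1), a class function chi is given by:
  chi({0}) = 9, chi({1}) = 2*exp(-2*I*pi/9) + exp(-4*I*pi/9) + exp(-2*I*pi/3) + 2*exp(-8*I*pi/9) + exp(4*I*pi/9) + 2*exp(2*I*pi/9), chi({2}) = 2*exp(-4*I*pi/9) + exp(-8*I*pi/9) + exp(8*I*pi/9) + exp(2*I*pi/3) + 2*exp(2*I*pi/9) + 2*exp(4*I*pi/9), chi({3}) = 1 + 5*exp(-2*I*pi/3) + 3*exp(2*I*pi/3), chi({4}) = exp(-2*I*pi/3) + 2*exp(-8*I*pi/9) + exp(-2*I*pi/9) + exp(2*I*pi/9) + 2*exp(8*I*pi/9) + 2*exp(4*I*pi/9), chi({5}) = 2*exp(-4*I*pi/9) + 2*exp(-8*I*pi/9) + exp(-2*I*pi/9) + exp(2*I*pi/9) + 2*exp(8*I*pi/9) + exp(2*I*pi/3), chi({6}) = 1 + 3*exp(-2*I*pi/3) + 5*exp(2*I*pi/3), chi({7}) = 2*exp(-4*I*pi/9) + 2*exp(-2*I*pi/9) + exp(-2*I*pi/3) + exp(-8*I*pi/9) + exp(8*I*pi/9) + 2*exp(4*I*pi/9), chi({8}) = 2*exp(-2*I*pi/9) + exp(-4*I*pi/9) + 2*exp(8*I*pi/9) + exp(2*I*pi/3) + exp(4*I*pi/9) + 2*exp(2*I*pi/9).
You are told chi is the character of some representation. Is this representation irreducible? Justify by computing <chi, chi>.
Not irreducible (reducible): <chi, chi> = 15 > 1.

Proof sketch: <chi, chi> = (1/|G|) sum_C |C| * |chi(C)|^2 = (1/9)[1*|9|^2 + 1*|2*exp(-2*I*pi/9) + exp(-4*I*pi/9) + exp(-2*I*pi/3) + 2*exp(-8*I*pi/9) + exp(4*I*pi/9) + 2*exp(2*I*pi/9)|^2 + 1*|2*exp(-4*I*pi/9) + exp(-8*I*pi/9) + exp(8*I*pi/9) + exp(2*I*pi/3) + 2*exp(2*I*pi/9) + 2*exp(4*I*pi/9)|^2 + 1*|1 + 5*exp(-2*I*pi/3) + 3*exp(2*I*pi/3)|^2 + 1*|exp(-2*I*pi/3) + 2*exp(-8*I*pi/9) + exp(-2*I*pi/9) + exp(2*I*pi/9) + 2*exp(8*I*pi/9) + 2*exp(4*I*pi/9)|^2 + 1*|2*exp(-4*I*pi/9) + 2*exp(-8*I*pi/9) + exp(-2*I*pi/9) + exp(2*I*pi/9) + 2*exp(8*I*pi/9) + exp(2*I*pi/3)|^2 + 1*|1 + 3*exp(-2*I*pi/3) + 5*exp(2*I*pi/3)|^2 + 1*|2*exp(-4*I*pi/9) + 2*exp(-2*I*pi/9) + exp(-2*I*pi/3) + exp(-8*I*pi/9) + exp(8*I*pi/9) + 2*exp(4*I*pi/9)|^2 + 1*|2*exp(-2*I*pi/9) + exp(-4*I*pi/9) + 2*exp(8*I*pi/9) + exp(2*I*pi/3) + exp(4*I*pi/9) + 2*exp(2*I*pi/9)|^2]
  = (1/9)[(81) + (15 + 10*exp(-2*I*pi/3) + 8*exp(-4*I*pi/9) + 7*exp(-2*I*pi/9) + 8*exp(-8*I*pi/9) + 8*exp(8*I*pi/9) + 7*exp(2*I*pi/9) + 8*exp(4*I*pi/9) + 10*exp(2*I*pi/3)) + (15 + 10*exp(-2*I*pi/3) + 7*exp(-4*I*pi/9) + 8*exp(-2*I*pi/9) + 8*exp(-8*I*pi/9) + 8*exp(8*I*pi/9) + 8*exp(2*I*pi/9) + 7*exp(4*I*pi/9) + 10*exp(2*I*pi/3)) + (12) + (15 + 10*exp(-2*I*pi/3) + 8*exp(-4*I*pi/9) + 8*exp(-2*I*pi/9) + 7*exp(-8*I*pi/9) + 7*exp(8*I*pi/9) + 8*exp(2*I*pi/9) + 8*exp(4*I*pi/9) + 10*exp(2*I*pi/3)) + (15 + 10*exp(-2*I*pi/3) + 8*exp(-4*I*pi/9) + 8*exp(-2*I*pi/9) + 7*exp(-8*I*pi/9) + 7*exp(8*I*pi/9) + 8*exp(2*I*pi/9) + 8*exp(4*I*pi/9) + 10*exp(2*I*pi/3)) + (12) + (15 + 10*exp(-2*I*pi/3) + 7*exp(-4*I*pi/9) + 8*exp(-2*I*pi/9) + 8*exp(-8*I*pi/9) + 8*exp(8*I*pi/9) + 8*exp(2*I*pi/9) + 7*exp(4*I*pi/9) + 10*exp(2*I*pi/3)) + (15 + 10*exp(-2*I*pi/3) + 8*exp(-4*I*pi/9) + 7*exp(-2*I*pi/9) + 8*exp(-8*I*pi/9) + 8*exp(8*I*pi/9) + 7*exp(2*I*pi/9) + 8*exp(4*I*pi/9) + 10*exp(2*I*pi/3))] = 135/9 = 15.
(Exp terms are combined using exp(i*s)*conj(exp(i*t)) = exp(i*(s-t)), and sums of them are collapsed using the identity that for every m > 1 the m distinct m-th roots of unity sum to 0, e.g. 1 + exp(2*I*pi/3) + exp(-2*I*pi/3) = 0.)
A character is irreducible iff <chi, chi> = 1, so this representation is reducible.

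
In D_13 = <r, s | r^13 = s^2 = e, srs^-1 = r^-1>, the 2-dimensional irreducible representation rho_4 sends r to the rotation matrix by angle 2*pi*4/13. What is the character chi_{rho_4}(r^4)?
chi_{rho_4}(r^4) = 2*cos(2*pi*4*4/13) = 2*cos(32*pi/13)

Details: rho_4(r^4) is rotation by angle 2*pi*4*4/13, whose trace is 2*cos(2*pi*4*4/13) = 2*cos(32*pi/13).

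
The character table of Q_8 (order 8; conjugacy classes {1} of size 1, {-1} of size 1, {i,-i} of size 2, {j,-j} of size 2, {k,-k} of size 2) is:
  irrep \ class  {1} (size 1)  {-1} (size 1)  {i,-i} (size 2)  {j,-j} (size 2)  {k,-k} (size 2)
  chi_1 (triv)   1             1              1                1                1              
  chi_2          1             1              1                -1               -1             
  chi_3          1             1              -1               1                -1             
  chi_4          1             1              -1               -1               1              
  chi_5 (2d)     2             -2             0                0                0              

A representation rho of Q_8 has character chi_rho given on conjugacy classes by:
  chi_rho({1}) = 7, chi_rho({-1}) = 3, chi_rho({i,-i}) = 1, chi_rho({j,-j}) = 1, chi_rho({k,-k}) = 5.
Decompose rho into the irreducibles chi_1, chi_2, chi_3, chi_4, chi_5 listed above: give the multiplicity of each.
Multiplicities: chi_1: 3, chi_2: 0, chi_3: 0, chi_4: 2, chi_5: 1.

Derivation: Use <chi_rho, chi> = (1/|G|) sum_C |C| * chi_rho(C) * conj(chi(C)) with |G| = 8 for each irreducible chi in the table:
  <chi_rho, chi_1> = (1/8)[1*(7)*conj(1) + 1*(3)*conj(1) + 2*(1)*conj(1) + 2*(1)*conj(1) + 2*(5)*conj(1)]
      = (1/8)[(7) + (3) + (2) + (2) + (10)] = 24/8 = 3
  <chi_rho, chi_2> = (1/8)[1*(7)*conj(1) + 1*(3)*conj(1) + 2*(1)*conj(1) + 2*(1)*conj(-1) + 2*(5)*conj(-1)]
      = (1/8)[(7) + (3) + (2) + (-2) + (-10)] = 0/8 = 0
  <chi_rho, chi_3> = (1/8)[1*(7)*conj(1) + 1*(3)*conj(1) + 2*(1)*conj(-1) + 2*(1)*conj(1) + 2*(5)*conj(-1)]
      = (1/8)[(7) + (3) + (-2) + (2) + (-10)] = 0/8 = 0
  <chi_rho, chi_4> = (1/8)[1*(7)*conj(1) + 1*(3)*conj(1) + 2*(1)*conj(-1) + 2*(1)*conj(-1) + 2*(5)*conj(1)]
      = (1/8)[(7) + (3) + (-2) + (-2) + (10)] = 16/8 = 2
  <chi_rho, chi_5> = (1/8)[1*(7)*conj(2) + 1*(3)*conj(-2) + 2*(1)*conj(0) + 2*(1)*conj(0) + 2*(5)*conj(0)]
      = (1/8)[(14) + (-6) + (0) + (0) + (0)] = 8/8 = 1
Dimension check: dim(rho) = sum (mult * dim) = 3*1 + 0*1 + 0*1 + 2*1 + 1*2 = 7 = chi_rho(e) = 7.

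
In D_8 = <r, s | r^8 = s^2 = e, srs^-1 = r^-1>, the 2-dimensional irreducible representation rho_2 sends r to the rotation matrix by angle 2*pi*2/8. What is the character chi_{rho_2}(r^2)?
chi_{rho_2}(r^2) = 2*cos(2*pi*2*2/8) = -2

rho_2(r^2) is rotation by angle 2*pi*2*2/8, whose trace is 2*cos(2*pi*2*2/8) = -2.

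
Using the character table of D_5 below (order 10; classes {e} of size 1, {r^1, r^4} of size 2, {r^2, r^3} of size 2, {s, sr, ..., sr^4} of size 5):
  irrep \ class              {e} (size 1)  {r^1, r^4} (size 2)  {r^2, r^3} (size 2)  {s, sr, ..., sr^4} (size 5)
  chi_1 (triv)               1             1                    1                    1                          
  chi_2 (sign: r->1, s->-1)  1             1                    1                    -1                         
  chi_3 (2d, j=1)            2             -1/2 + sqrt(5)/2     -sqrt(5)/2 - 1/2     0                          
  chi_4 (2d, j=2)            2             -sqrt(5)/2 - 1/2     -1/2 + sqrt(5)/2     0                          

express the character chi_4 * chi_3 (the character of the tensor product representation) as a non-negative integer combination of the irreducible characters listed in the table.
chi_4 tensor chi_3 = chi_3 + chi_4 (all other irreducibles have multiplicity 0).

The character of a tensor product is the pointwise product (chi_4 * chi_3)(C) = chi_4(C) * chi_3(C):
  {e}: (2)*(2), {r^1, r^4}: (-sqrt(5)/2 - 1/2)*(-1/2 + sqrt(5)/2), {r^2, r^3}: (-1/2 + sqrt(5)/2)*(-sqrt(5)/2 - 1/2), {s, sr, ..., sr^4}: (0)*(0)
so (chi_4 * chi_3) takes values
  {e} -> 4, {r^1, r^4} -> -1, {r^2, r^3} -> -1, {s, sr, ..., sr^4} -> 0.
Now take the inner product of this character with each irreducible chi from the table, <chi_4*chi_3, chi> = (1/10) sum_C |C| (chi_4*chi_3)(C) conj(chi(C)):
  <chi_4*chi_3, chi_1> = (1/10)[1*(4)*conj(1) + 2*(-1)*conj(1) + 2*(-1)*conj(1) + 5*(0)*conj(1)]
      = (1/10)[(4) + (-2) + (-2) + (0)] = 0/10 = 0
  <chi_4*chi_3, chi_2> = (1/10)[1*(4)*conj(1) + 2*(-1)*conj(1) + 2*(-1)*conj(1) + 5*(0)*conj(-1)]
      = (1/10)[(4) + (-2) + (-2) + (0)] = 0/10 = 0
  <chi_4*chi_3, chi_3> = (1/10)[1*(4)*conj(2) + 2*(-1)*conj(-1/2 + sqrt(5)/2) + 2*(-1)*conj(-sqrt(5)/2 - 1/2) + 5*(0)*conj(0)]
      = (1/10)[(8) + (1 - sqrt(5)) + (1 + sqrt(5)) + (0)] = 10/10 = 1
  <chi_4*chi_3, chi_4> = (1/10)[1*(4)*conj(2) + 2*(-1)*conj(-sqrt(5)/2 - 1/2) + 2*(-1)*conj(-1/2 + sqrt(5)/2) + 5*(0)*conj(0)]
      = (1/10)[(8) + (1 + sqrt(5)) + (1 - sqrt(5)) + (0)] = 10/10 = 1
Hence the multiplicities are chi_3: 1, chi_4: 1. Dimension check: dim(chi_4)*dim(chi_3) = 2*2 = 4 and sum (mult * dim) = 1*2 + 1*2 = 4.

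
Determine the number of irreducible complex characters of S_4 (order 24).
5

Why: The number of irreducible complex representations of a finite group equals its number of conjugacy classes. Conjugacy classes in S_4 correspond to cycle types, i.e. partitions of 4; there are p(4) = 5 of them, so S_4 (order 24) has exactly 5 irreducible complex representations.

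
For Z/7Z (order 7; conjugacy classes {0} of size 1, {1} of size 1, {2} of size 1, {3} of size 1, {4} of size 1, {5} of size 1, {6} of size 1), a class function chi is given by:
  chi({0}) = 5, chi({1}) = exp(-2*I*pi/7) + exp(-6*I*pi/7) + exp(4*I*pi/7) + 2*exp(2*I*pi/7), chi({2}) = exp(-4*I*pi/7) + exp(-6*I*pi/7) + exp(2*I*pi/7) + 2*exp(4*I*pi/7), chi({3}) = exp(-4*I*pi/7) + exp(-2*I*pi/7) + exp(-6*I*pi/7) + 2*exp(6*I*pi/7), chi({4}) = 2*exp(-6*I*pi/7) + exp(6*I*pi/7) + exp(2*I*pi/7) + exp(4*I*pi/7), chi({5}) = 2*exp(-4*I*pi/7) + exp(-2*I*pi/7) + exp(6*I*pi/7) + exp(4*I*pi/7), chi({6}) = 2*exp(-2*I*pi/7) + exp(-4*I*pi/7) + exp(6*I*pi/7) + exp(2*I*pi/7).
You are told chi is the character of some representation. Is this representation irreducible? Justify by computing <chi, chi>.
Not irreducible (reducible): <chi, chi> = 7 > 1.

Details: <chi, chi> = (1/|G|) sum_C |C| * |chi(C)|^2 = (1/7)[1*|5|^2 + 1*|exp(-2*I*pi/7) + exp(-6*I*pi/7) + exp(4*I*pi/7) + 2*exp(2*I*pi/7)|^2 + 1*|exp(-4*I*pi/7) + exp(-6*I*pi/7) + exp(2*I*pi/7) + 2*exp(4*I*pi/7)|^2 + 1*|exp(-4*I*pi/7) + exp(-2*I*pi/7) + exp(-6*I*pi/7) + 2*exp(6*I*pi/7)|^2 + 1*|2*exp(-6*I*pi/7) + exp(6*I*pi/7) + exp(2*I*pi/7) + exp(4*I*pi/7)|^2 + 1*|2*exp(-4*I*pi/7) + exp(-2*I*pi/7) + exp(6*I*pi/7) + exp(4*I*pi/7)|^2 + 1*|2*exp(-2*I*pi/7) + exp(-4*I*pi/7) + exp(6*I*pi/7) + exp(2*I*pi/7)|^2]
  = (1/7)[(25) + (7 + 4*exp(-4*I*pi/7) + 2*exp(-2*I*pi/7) + 3*exp(-6*I*pi/7) + 3*exp(6*I*pi/7) + 2*exp(2*I*pi/7) + 4*exp(4*I*pi/7)) + (7 + 3*exp(-2*I*pi/7) + 2*exp(-4*I*pi/7) + 4*exp(-6*I*pi/7) + 4*exp(6*I*pi/7) + 2*exp(4*I*pi/7) + 3*exp(2*I*pi/7)) + (7 + 4*exp(-2*I*pi/7) + 3*exp(-4*I*pi/7) + 2*exp(-6*I*pi/7) + 2*exp(6*I*pi/7) + 3*exp(4*I*pi/7) + 4*exp(2*I*pi/7)) + (7 + 4*exp(-2*I*pi/7) + 3*exp(-4*I*pi/7) + 2*exp(-6*I*pi/7) + 2*exp(6*I*pi/7) + 3*exp(4*I*pi/7) + 4*exp(2*I*pi/7)) + (7 + 3*exp(-2*I*pi/7) + 2*exp(-4*I*pi/7) + 4*exp(-6*I*pi/7) + 4*exp(6*I*pi/7) + 2*exp(4*I*pi/7) + 3*exp(2*I*pi/7)) + (7 + 4*exp(-4*I*pi/7) + 2*exp(-2*I*pi/7) + 3*exp(-6*I*pi/7) + 3*exp(6*I*pi/7) + 2*exp(2*I*pi/7) + 4*exp(4*I*pi/7))] = 49/7 = 7.
(Exp terms are combined using exp(i*s)*conj(exp(i*t)) = exp(i*(s-t)), and sums of them are collapsed using the identity that for every m > 1 the m distinct m-th roots of unity sum to 0, e.g. 1 + exp(2*I*pi/3) + exp(-2*I*pi/3) = 0.)
A character is irreducible iff <chi, chi> = 1, so this representation is reducible.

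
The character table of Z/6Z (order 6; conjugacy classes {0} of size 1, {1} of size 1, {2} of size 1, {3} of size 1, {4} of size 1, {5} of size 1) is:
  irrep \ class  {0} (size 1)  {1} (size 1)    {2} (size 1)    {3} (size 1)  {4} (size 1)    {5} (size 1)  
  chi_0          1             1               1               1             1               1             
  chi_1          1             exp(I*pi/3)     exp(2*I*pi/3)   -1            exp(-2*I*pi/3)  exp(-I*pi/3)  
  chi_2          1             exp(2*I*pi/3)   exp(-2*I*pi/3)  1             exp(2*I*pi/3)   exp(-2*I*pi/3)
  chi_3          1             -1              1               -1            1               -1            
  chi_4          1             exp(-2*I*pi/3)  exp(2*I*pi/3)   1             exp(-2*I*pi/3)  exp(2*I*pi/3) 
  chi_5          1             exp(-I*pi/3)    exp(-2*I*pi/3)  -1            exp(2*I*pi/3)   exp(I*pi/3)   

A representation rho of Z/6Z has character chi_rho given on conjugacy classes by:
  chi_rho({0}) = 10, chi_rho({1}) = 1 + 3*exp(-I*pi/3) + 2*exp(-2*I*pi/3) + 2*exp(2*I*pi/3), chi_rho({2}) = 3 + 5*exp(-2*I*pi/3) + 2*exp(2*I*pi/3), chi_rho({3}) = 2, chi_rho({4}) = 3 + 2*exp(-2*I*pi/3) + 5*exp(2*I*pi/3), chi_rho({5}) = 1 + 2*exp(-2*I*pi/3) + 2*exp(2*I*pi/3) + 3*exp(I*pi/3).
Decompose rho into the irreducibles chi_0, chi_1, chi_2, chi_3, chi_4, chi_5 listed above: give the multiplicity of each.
Multiplicities: chi_0: 2, chi_1: 0, chi_2: 2, chi_3: 1, chi_4: 2, chi_5: 3.

Working: Use <chi_rho, chi> = (1/|G|) sum_C |C| * chi_rho(C) * conj(chi(C)) with |G| = 6 for each irreducible chi in the table:
  <chi_rho, chi_0> = (1/6)[1*(10)*conj(1) + 1*(1 + 3*exp(-I*pi/3) + 2*exp(-2*I*pi/3) + 2*exp(2*I*pi/3))*conj(1) + 1*(3 + 5*exp(-2*I*pi/3) + 2*exp(2*I*pi/3))*conj(1) + 1*(2)*conj(1) + 1*(3 + 2*exp(-2*I*pi/3) + 5*exp(2*I*pi/3))*conj(1) + 1*(1 + 2*exp(-2*I*pi/3) + 2*exp(2*I*pi/3) + 3*exp(I*pi/3))*conj(1)]
      = (1/6)[(10) + (1 + 3*exp(-I*pi/3) + 2*exp(-2*I*pi/3) + 2*exp(2*I*pi/3)) + (3 + 5*exp(-2*I*pi/3) + 2*exp(2*I*pi/3)) + (2) + (3 + 2*exp(-2*I*pi/3) + 5*exp(2*I*pi/3)) + (1 + 2*exp(-2*I*pi/3) + 2*exp(2*I*pi/3) + 3*exp(I*pi/3))] = 12/6 = 2
  <chi_rho, chi_1> = (1/6)[1*(10)*conj(1) + 1*(1 + 3*exp(-I*pi/3) + 2*exp(-2*I*pi/3) + 2*exp(2*I*pi/3))*conj(exp(I*pi/3)) + 1*(3 + 5*exp(-2*I*pi/3) + 2*exp(2*I*pi/3))*conj(exp(2*I*pi/3)) + 1*(2)*conj(-1) + 1*(3 + 2*exp(-2*I*pi/3) + 5*exp(2*I*pi/3))*conj(exp(-2*I*pi/3)) + 1*(1 + 2*exp(-2*I*pi/3) + 2*exp(2*I*pi/3) + 3*exp(I*pi/3))*conj(exp(-I*pi/3))]
      = (1/6)[(10) + (-2 + 3*exp(-2*I*pi/3) + exp(-I*pi/3) + 2*exp(I*pi/3)) + (2 + 3*exp(-2*I*pi/3) + 5*exp(2*I*pi/3)) + (-2) + (2 + 5*exp(-2*I*pi/3) + 3*exp(2*I*pi/3)) + (-2 + 2*exp(-I*pi/3) + exp(I*pi/3) + 3*exp(2*I*pi/3))] = 0/6 = 0
  <chi_rho, chi_2> = (1/6)[1*(10)*conj(1) + 1*(1 + 3*exp(-I*pi/3) + 2*exp(-2*I*pi/3) + 2*exp(2*I*pi/3))*conj(exp(2*I*pi/3)) + 1*(3 + 5*exp(-2*I*pi/3) + 2*exp(2*I*pi/3))*conj(exp(-2*I*pi/3)) + 1*(2)*conj(1) + 1*(3 + 2*exp(-2*I*pi/3) + 5*exp(2*I*pi/3))*conj(exp(2*I*pi/3)) + 1*(1 + 2*exp(-2*I*pi/3) + 2*exp(2*I*pi/3) + 3*exp(I*pi/3))*conj(exp(-2*I*pi/3))]
      = (1/6)[(10) + (-1 + exp(-2*I*pi/3) + 2*exp(2*I*pi/3)) + (5 + 2*exp(-2*I*pi/3) + 3*exp(2*I*pi/3)) + (2) + (5 + 3*exp(-2*I*pi/3) + 2*exp(2*I*pi/3)) + (-1 + 2*exp(-2*I*pi/3) + exp(2*I*pi/3))] = 12/6 = 2
  <chi_rho, chi_3> = (1/6)[1*(10)*conj(1) + 1*(1 + 3*exp(-I*pi/3) + 2*exp(-2*I*pi/3) + 2*exp(2*I*pi/3))*conj(-1) + 1*(3 + 5*exp(-2*I*pi/3) + 2*exp(2*I*pi/3))*conj(1) + 1*(2)*conj(-1) + 1*(3 + 2*exp(-2*I*pi/3) + 5*exp(2*I*pi/3))*conj(1) + 1*(1 + 2*exp(-2*I*pi/3) + 2*exp(2*I*pi/3) + 3*exp(I*pi/3))*conj(-1)]
      = (1/6)[(10) + (-1 - 2*exp(2*I*pi/3) - 2*exp(-2*I*pi/3) - 3*exp(-I*pi/3)) + (3 + 5*exp(-2*I*pi/3) + 2*exp(2*I*pi/3)) + (-2) + (3 + 2*exp(-2*I*pi/3) + 5*exp(2*I*pi/3)) + (-1 - 3*exp(I*pi/3) - 2*exp(2*I*pi/3) - 2*exp(-2*I*pi/3))] = 6/6 = 1
  <chi_rho, chi_4> = (1/6)[1*(10)*conj(1) + 1*(1 + 3*exp(-I*pi/3) + 2*exp(-2*I*pi/3) + 2*exp(2*I*pi/3))*conj(exp(-2*I*pi/3)) + 1*(3 + 5*exp(-2*I*pi/3) + 2*exp(2*I*pi/3))*conj(exp(2*I*pi/3)) + 1*(2)*conj(1) + 1*(3 + 2*exp(-2*I*pi/3) + 5*exp(2*I*pi/3))*conj(exp(-2*I*pi/3)) + 1*(1 + 2*exp(-2*I*pi/3) + 2*exp(2*I*pi/3) + 3*exp(I*pi/3))*conj(exp(2*I*pi/3))]
      = (1/6)[(10) + (2 + 2*exp(-2*I*pi/3) + exp(2*I*pi/3) + 3*exp(I*pi/3)) + (2 + 3*exp(-2*I*pi/3) + 5*exp(2*I*pi/3)) + (2) + (2 + 5*exp(-2*I*pi/3) + 3*exp(2*I*pi/3)) + (2 + 3*exp(-I*pi/3) + exp(-2*I*pi/3) + 2*exp(2*I*pi/3))] = 12/6 = 2
  <chi_rho, chi_5> = (1/6)[1*(10)*conj(1) + 1*(1 + 3*exp(-I*pi/3) + 2*exp(-2*I*pi/3) + 2*exp(2*I*pi/3))*conj(exp(-I*pi/3)) + 1*(3 + 5*exp(-2*I*pi/3) + 2*exp(2*I*pi/3))*conj(exp(-2*I*pi/3)) + 1*(2)*conj(-1) + 1*(3 + 2*exp(-2*I*pi/3) + 5*exp(2*I*pi/3))*conj(exp(2*I*pi/3)) + 1*(1 + 2*exp(-2*I*pi/3) + 2*exp(2*I*pi/3) + 3*exp(I*pi/3))*conj(exp(I*pi/3))]
      = (1/6)[(10) + (1 + 2*exp(-I*pi/3) + exp(I*pi/3)) + (5 + 2*exp(-2*I*pi/3) + 3*exp(2*I*pi/3)) + (-2) + (5 + 3*exp(-2*I*pi/3) + 2*exp(2*I*pi/3)) + (1 + exp(-I*pi/3) + 2*exp(I*pi/3))] = 18/6 = 3
(Exp terms are combined using exp(i*s)*conj(exp(i*t)) = exp(i*(s-t)), and sums of them are collapsed using the identity that for every m > 1 the m distinct m-th roots of unity sum to 0, e.g. 1 + exp(2*I*pi/3) + exp(-2*I*pi/3) = 0.)
Dimension check: dim(rho) = sum (mult * dim) = 2*1 + 0*1 + 2*1 + 1*1 + 2*1 + 3*1 = 10 = chi_rho(e) = 10.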